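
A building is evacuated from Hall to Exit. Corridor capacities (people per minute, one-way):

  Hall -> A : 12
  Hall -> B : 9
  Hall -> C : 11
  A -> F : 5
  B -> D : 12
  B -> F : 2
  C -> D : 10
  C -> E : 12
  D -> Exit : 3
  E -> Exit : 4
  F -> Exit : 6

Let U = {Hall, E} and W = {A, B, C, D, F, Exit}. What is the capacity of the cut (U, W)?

36

Edges leaving {Hall, E}: Hall→A (12), Hall→B (9), Hall→C (11), E→Exit (4).
Cut capacity = 12 + 9 + 11 + 4 = 36.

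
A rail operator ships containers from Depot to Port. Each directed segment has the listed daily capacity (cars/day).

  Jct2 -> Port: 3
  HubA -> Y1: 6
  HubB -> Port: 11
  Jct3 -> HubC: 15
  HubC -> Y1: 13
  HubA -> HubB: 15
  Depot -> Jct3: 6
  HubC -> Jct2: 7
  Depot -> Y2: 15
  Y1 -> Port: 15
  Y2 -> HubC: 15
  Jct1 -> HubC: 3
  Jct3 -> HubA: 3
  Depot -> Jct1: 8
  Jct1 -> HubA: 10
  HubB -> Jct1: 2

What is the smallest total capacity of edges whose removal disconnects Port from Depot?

Augment Depot→Jct3→HubC→Jct2→Port: bottleneck 3, flow now 3.
Augment Depot→Jct3→HubC→Y1→Port: bottleneck 3, flow now 6.
Augment Depot→Y2→HubC→Y1→Port: bottleneck 10, flow now 16.
Augment Depot→Jct1→HubA→Y1→Port: bottleneck 2, flow now 18.
Augment Depot→Jct1→HubA→HubB→Port: bottleneck 6, flow now 24.
Augment Depot→Y2→HubC→Jct3→HubA→HubB→Port: bottleneck 3, flow now 27. (uses reverse residual edge)
No augmenting path remains; maximum flow = 27.
By max-flow min-cut, the minimum cut capacity equals the max flow.
In the residual graph, reachable from Depot: {Depot, Jct3, Y2, HubC, Jct2}.
Min-cut edges: Depot→Jct1 (8), Jct3→HubA (3), HubC→Y1 (13), Jct2→Port (3); capacity 8 + 3 + 13 + 3 = 27.

27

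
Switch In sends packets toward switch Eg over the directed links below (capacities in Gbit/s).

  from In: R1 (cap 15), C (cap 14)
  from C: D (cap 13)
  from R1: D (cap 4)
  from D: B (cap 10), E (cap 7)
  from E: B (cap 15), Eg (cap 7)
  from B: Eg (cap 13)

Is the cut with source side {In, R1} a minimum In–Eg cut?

No — its capacity is 18, but the minimum cut has capacity 17.

Given cut capacity: 14 + 4 = 18.
Augment In→C→D→E→Eg: bottleneck 7, flow now 7.
Augment In→C→D→B→Eg: bottleneck 6, flow now 13.
Augment In→R1→D→B→Eg: bottleneck 4, flow now 17.
No augmenting path remains; maximum flow = 17.
In the residual graph, reachable from In: {In, C, R1}.
Min-cut edges: C→D (13), R1→D (4); capacity 13 + 4 = 17.
Cut capacity 18 exceeds the max flow 17, so it is not minimum.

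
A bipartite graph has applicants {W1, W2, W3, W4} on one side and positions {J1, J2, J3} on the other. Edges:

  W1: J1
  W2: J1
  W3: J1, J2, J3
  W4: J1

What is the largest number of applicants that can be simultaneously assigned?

2

Unit-capacity flow: source→left, listed edges, right→sink; max matching = max flow.
Augmenting path W1→J1 (+1); matched 1.
Augmenting path W3→J2 (+1); matched 2.
No augmenting path remains; maximum matching = 2.
König certificate: {W3, J1} is a vertex cover of size 2 (every listed pair touches it), so no matching can be larger.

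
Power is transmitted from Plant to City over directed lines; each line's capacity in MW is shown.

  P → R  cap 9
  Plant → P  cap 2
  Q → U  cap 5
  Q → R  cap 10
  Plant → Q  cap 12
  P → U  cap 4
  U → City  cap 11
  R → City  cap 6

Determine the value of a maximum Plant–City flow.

13

Augment Plant→P→R→City: bottleneck 2, flow now 2.
Augment Plant→Q→R→City: bottleneck 4, flow now 6.
Augment Plant→Q→U→City: bottleneck 5, flow now 11.
Augment Plant→Q→R→P→U→City: bottleneck 2, flow now 13. (uses reverse residual edge)
No augmenting path remains; maximum flow = 13.
In the residual graph, reachable from Plant: {Plant, Q, R}.
Min-cut edges: Plant→P (2), Q→U (5), R→City (6); capacity 2 + 5 + 6 = 13.
This cut is saturated, so no flow can exceed 13.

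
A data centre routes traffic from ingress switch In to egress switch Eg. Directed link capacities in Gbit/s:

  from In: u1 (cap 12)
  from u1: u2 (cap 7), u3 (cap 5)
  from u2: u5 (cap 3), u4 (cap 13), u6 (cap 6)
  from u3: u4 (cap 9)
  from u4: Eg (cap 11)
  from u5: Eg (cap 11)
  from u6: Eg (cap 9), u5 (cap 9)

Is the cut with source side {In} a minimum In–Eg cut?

Yes — it is a minimum cut (capacity 12).

Given cut capacity: 12 = 12.
Augment In→u1→u2→u4→Eg: bottleneck 7, flow now 7.
Augment In→u1→u3→u4→Eg: bottleneck 4, flow now 11.
Augment In→u1→u3→u4→u2→u5→Eg: bottleneck 1, flow now 12. (uses reverse residual edge)
No augmenting path remains; maximum flow = 12.
Cut capacity 12 equals the max flow, so it is a minimum cut.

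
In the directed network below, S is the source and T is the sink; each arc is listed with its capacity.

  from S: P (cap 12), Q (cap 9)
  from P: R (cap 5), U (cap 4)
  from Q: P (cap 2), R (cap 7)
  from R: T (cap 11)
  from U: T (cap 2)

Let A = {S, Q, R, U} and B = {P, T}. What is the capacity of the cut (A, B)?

Edges leaving {S, Q, R, U}: S→P (12), Q→P (2), R→T (11), U→T (2).
Cut capacity = 12 + 2 + 11 + 2 = 27.

27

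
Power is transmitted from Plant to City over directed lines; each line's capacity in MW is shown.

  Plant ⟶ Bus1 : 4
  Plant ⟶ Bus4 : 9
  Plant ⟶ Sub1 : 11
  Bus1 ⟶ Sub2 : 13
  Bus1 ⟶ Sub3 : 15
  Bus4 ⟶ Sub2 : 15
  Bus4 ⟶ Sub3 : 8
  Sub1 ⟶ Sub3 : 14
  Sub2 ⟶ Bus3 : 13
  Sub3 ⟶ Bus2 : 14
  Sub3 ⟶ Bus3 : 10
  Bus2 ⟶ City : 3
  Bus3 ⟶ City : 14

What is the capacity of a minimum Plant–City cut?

Augment Plant→Bus1→Sub2→Bus3→City: bottleneck 4, flow now 4.
Augment Plant→Bus4→Sub2→Bus3→City: bottleneck 9, flow now 13.
Augment Plant→Sub1→Sub3→Bus2→City: bottleneck 3, flow now 16.
Augment Plant→Sub1→Sub3→Bus3→City: bottleneck 1, flow now 17.
No augmenting path remains; maximum flow = 17.
By max-flow min-cut, the minimum cut capacity equals the max flow.
In the residual graph, reachable from Plant: {Plant, Bus1, Bus4, Sub1, Sub2, Sub3, Bus2, Bus3}.
Min-cut edges: Bus2→City (3), Bus3→City (14); capacity 3 + 14 = 17.

17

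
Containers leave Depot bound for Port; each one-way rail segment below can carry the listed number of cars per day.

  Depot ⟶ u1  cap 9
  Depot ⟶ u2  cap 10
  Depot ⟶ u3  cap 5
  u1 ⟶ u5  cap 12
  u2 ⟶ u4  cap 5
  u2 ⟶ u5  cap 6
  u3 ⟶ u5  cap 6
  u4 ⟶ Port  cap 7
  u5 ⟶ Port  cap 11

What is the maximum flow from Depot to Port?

16

Augment Depot→u1→u5→Port: bottleneck 9, flow now 9.
Augment Depot→u2→u4→Port: bottleneck 5, flow now 14.
Augment Depot→u2→u5→Port: bottleneck 2, flow now 16.
No augmenting path remains; maximum flow = 16.
In the residual graph, reachable from Depot: {Depot, u1, u2, u3, u5}.
Min-cut edges: u2→u4 (5), u5→Port (11); capacity 5 + 11 = 16.
This cut is saturated, so no flow can exceed 16.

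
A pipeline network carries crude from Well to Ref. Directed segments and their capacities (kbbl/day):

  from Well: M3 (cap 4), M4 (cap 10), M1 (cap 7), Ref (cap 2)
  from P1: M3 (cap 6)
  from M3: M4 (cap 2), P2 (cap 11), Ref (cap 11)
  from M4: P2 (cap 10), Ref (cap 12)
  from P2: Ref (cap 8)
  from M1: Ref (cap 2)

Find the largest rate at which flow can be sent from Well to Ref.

Augment Well→Ref: bottleneck 2, flow now 2.
Augment Well→M3→Ref: bottleneck 4, flow now 6.
Augment Well→M4→Ref: bottleneck 10, flow now 16.
Augment Well→M1→Ref: bottleneck 2, flow now 18.
No augmenting path remains; maximum flow = 18.
In the residual graph, reachable from Well: {Well, M1}.
Min-cut edges: Well→M3 (4), Well→M4 (10), Well→Ref (2), M1→Ref (2); capacity 4 + 10 + 2 + 2 = 18.
This cut is saturated, so no flow can exceed 18.

18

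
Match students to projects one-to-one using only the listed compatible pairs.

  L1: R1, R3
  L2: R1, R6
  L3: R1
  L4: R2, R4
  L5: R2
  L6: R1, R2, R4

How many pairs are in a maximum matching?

5

Unit-capacity flow: source→left, listed edges, right→sink; max matching = max flow.
Augmenting path L1→R1 (+1); matched 1.
Augmenting path L2→R6 (+1); matched 2.
Augmenting path L4→R2 (+1); matched 3.
Augmenting path L6→R4 (+1); matched 4.
Augmenting path L3→R1→L1→R3 (+1); matched 5.
No augmenting path remains; maximum matching = 5.
König certificate: {L1, L2, R1, R2, R4} is a vertex cover of size 5 (every listed pair touches it), so no matching can be larger.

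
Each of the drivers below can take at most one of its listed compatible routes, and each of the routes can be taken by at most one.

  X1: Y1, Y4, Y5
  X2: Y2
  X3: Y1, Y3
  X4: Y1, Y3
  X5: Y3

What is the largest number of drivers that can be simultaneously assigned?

Unit-capacity flow: source→left, listed edges, right→sink; max matching = max flow.
Augmenting path X1→Y1 (+1); matched 1.
Augmenting path X2→Y2 (+1); matched 2.
Augmenting path X3→Y3 (+1); matched 3.
Augmenting path X4→Y1→X1→Y4 (+1); matched 4.
No augmenting path remains; maximum matching = 4.
König certificate: {X1, X2, Y1, Y3} is a vertex cover of size 4 (every listed pair touches it), so no matching can be larger.

4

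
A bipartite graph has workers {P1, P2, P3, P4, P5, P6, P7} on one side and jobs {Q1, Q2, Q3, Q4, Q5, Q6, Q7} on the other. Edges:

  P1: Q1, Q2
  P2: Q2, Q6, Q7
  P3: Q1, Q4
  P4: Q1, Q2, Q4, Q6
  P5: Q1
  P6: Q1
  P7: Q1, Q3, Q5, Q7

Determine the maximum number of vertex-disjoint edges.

6

Unit-capacity flow: source→left, listed edges, right→sink; max matching = max flow.
Augmenting path P1→Q1 (+1); matched 1.
Augmenting path P2→Q2 (+1); matched 2.
Augmenting path P3→Q4 (+1); matched 3.
Augmenting path P4→Q6 (+1); matched 4.
Augmenting path P7→Q3 (+1); matched 5.
Augmenting path P5→Q1→P1→Q2→P2→Q7 (+1); matched 6.
No augmenting path remains; maximum matching = 6.
König certificate: {P1, P2, P3, P4, P7, Q1} is a vertex cover of size 6 (every listed pair touches it), so no matching can be larger.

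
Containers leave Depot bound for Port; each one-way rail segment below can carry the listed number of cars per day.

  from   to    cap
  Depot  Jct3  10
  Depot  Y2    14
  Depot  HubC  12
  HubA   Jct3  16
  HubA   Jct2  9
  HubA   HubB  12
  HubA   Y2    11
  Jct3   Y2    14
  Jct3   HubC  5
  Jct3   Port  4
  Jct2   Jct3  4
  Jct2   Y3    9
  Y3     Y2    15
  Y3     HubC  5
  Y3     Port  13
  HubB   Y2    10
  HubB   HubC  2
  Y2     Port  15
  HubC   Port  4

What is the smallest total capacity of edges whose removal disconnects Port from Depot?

23

Augment Depot→Jct3→Port: bottleneck 4, flow now 4.
Augment Depot→Y2→Port: bottleneck 14, flow now 18.
Augment Depot→HubC→Port: bottleneck 4, flow now 22.
Augment Depot→Jct3→Y2→Port: bottleneck 1, flow now 23.
No augmenting path remains; maximum flow = 23.
By max-flow min-cut, the minimum cut capacity equals the max flow.
In the residual graph, reachable from Depot: {Depot, Jct3, Y2, HubC}.
Min-cut edges: Jct3→Port (4), Y2→Port (15), HubC→Port (4); capacity 4 + 15 + 4 = 23.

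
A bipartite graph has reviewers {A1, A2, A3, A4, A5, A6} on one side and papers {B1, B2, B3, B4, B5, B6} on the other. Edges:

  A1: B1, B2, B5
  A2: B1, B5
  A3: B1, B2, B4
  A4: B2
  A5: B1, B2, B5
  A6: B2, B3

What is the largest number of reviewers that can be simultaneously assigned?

5

Unit-capacity flow: source→left, listed edges, right→sink; max matching = max flow.
Augmenting path A1→B1 (+1); matched 1.
Augmenting path A2→B5 (+1); matched 2.
Augmenting path A3→B2 (+1); matched 3.
Augmenting path A6→B3 (+1); matched 4.
Augmenting path A4→B2→A3→B4 (+1); matched 5.
No augmenting path remains; maximum matching = 5.
König certificate: {A3, A6, B1, B2, B5} is a vertex cover of size 5 (every listed pair touches it), so no matching can be larger.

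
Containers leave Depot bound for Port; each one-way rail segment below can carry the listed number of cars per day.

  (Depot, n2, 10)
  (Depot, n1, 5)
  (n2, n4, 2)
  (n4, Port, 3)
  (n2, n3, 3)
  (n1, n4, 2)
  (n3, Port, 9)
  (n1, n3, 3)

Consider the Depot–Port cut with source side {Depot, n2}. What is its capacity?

10

Edges leaving {Depot, n2}: Depot→n1 (5), n2→n3 (3), n2→n4 (2).
Cut capacity = 5 + 3 + 2 = 10.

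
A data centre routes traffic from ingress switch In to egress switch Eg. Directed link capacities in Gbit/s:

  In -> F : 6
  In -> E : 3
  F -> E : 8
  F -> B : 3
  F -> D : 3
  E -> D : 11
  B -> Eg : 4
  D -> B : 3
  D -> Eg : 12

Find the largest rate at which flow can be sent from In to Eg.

9

Augment In→F→B→Eg: bottleneck 3, flow now 3.
Augment In→F→D→Eg: bottleneck 3, flow now 6.
Augment In→E→D→Eg: bottleneck 3, flow now 9.
No augmenting path remains; maximum flow = 9.
In the residual graph, reachable from In: {In}.
Min-cut edges: In→F (6), In→E (3); capacity 6 + 3 = 9.
This cut is saturated, so no flow can exceed 9.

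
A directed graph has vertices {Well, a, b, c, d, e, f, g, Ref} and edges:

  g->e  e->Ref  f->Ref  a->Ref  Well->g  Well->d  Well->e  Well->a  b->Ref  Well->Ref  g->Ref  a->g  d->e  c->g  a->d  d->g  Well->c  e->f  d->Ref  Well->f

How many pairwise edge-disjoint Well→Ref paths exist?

6

Assign every edge capacity 1; by Menger, the answer equals the max flow.
Path Well→Ref (+1); total 1.
Path Well→a→Ref (+1); total 2.
Path Well→d→Ref (+1); total 3.
Path Well→e→Ref (+1); total 4.
Path Well→f→Ref (+1); total 5.
Path Well→g→Ref (+1); total 6.
No residual Well→Ref path; max flow = 6.
Certifying cut of size 6: {Well→Ref, Well→a, Well→d, e→Ref, f→Ref, g→Ref}.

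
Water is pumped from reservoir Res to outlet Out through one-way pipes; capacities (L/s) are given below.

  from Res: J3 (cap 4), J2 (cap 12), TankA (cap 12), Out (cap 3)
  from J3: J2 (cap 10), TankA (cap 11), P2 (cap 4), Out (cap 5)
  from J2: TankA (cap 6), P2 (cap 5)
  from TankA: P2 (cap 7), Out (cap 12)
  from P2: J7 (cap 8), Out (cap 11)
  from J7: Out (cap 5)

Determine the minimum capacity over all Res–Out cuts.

Augment Res→Out: bottleneck 3, flow now 3.
Augment Res→J3→Out: bottleneck 4, flow now 7.
Augment Res→TankA→Out: bottleneck 12, flow now 19.
Augment Res→J2→P2→Out: bottleneck 5, flow now 24.
Augment Res→J2→TankA→P2→Out: bottleneck 6, flow now 30.
No augmenting path remains; maximum flow = 30.
By max-flow min-cut, the minimum cut capacity equals the max flow.
In the residual graph, reachable from Res: {Res, J2}.
Min-cut edges: Res→J3 (4), Res→TankA (12), Res→Out (3), J2→TankA (6), J2→P2 (5); capacity 4 + 12 + 3 + 6 + 5 = 30.

30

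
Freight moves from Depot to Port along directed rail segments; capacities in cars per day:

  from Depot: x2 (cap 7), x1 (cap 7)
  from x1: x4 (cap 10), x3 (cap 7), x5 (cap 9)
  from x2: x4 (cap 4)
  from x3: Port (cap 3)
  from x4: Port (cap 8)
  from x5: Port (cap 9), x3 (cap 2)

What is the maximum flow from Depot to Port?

Augment Depot→x1→x3→Port: bottleneck 3, flow now 3.
Augment Depot→x1→x4→Port: bottleneck 4, flow now 7.
Augment Depot→x2→x4→Port: bottleneck 4, flow now 11.
No augmenting path remains; maximum flow = 11.
In the residual graph, reachable from Depot: {Depot, x2}.
Min-cut edges: Depot→x1 (7), x2→x4 (4); capacity 7 + 4 = 11.
This cut is saturated, so no flow can exceed 11.

11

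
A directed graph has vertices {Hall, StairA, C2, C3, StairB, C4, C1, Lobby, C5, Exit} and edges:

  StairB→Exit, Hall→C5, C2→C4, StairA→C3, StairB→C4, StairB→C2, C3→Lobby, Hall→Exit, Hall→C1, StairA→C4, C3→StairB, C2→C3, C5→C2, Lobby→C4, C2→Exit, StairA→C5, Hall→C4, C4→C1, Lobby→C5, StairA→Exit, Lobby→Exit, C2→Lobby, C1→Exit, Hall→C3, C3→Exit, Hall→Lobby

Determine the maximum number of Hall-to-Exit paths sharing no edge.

5

Assign every edge capacity 1; by Menger, the answer equals the max flow.
Path Hall→Exit (+1); total 1.
Path Hall→C3→Exit (+1); total 2.
Path Hall→C1→Exit (+1); total 3.
Path Hall→Lobby→Exit (+1); total 4.
Path Hall→C5→C2→Exit (+1); total 5.
No residual Hall→Exit path; max flow = 5.
Certifying cut of size 5: {C1→Exit, Hall→C3, Hall→C5, Hall→Exit, Hall→Lobby}.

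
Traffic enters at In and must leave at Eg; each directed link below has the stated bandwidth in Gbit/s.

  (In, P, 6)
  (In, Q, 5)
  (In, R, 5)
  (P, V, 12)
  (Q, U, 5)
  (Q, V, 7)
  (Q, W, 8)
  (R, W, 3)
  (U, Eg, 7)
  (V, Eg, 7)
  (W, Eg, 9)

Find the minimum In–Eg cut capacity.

14

Augment In→P→V→Eg: bottleneck 6, flow now 6.
Augment In→Q→U→Eg: bottleneck 5, flow now 11.
Augment In→R→W→Eg: bottleneck 3, flow now 14.
No augmenting path remains; maximum flow = 14.
By max-flow min-cut, the minimum cut capacity equals the max flow.
In the residual graph, reachable from In: {In, R}.
Min-cut edges: In→P (6), In→Q (5), R→W (3); capacity 6 + 5 + 3 = 14.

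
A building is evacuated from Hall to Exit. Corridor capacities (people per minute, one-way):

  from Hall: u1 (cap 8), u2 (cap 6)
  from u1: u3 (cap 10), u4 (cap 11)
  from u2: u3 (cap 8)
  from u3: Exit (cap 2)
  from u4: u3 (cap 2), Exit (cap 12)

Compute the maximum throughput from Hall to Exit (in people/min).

10

Augment Hall→u1→u3→Exit: bottleneck 2, flow now 2.
Augment Hall→u1→u4→Exit: bottleneck 6, flow now 8.
Augment Hall→u2→u3→u1→u4→Exit: bottleneck 2, flow now 10. (uses reverse residual edge)
No augmenting path remains; maximum flow = 10.
In the residual graph, reachable from Hall: {Hall, u2, u3}.
Min-cut edges: Hall→u1 (8), u3→Exit (2); capacity 8 + 2 = 10.
This cut is saturated, so no flow can exceed 10.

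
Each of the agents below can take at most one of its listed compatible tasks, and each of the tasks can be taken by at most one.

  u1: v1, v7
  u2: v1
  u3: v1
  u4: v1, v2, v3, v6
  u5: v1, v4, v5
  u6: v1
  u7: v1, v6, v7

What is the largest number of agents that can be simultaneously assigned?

Unit-capacity flow: source→left, listed edges, right→sink; max matching = max flow.
Augmenting path u1→v1 (+1); matched 1.
Augmenting path u4→v2 (+1); matched 2.
Augmenting path u5→v4 (+1); matched 3.
Augmenting path u7→v6 (+1); matched 4.
Augmenting path u2→v1→u1→v7 (+1); matched 5.
No augmenting path remains; maximum matching = 5.
König certificate: {u1, u4, u5, u7, v1} is a vertex cover of size 5 (every listed pair touches it), so no matching can be larger.

5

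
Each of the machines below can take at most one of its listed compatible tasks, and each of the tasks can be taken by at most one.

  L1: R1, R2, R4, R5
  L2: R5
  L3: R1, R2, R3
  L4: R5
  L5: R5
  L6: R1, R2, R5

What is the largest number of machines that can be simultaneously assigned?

Unit-capacity flow: source→left, listed edges, right→sink; max matching = max flow.
Augmenting path L1→R1 (+1); matched 1.
Augmenting path L2→R5 (+1); matched 2.
Augmenting path L3→R2 (+1); matched 3.
Augmenting path L6→R1→L1→R4 (+1); matched 4.
No augmenting path remains; maximum matching = 4.
König certificate: {L1, L3, L6, R5} is a vertex cover of size 4 (every listed pair touches it), so no matching can be larger.

4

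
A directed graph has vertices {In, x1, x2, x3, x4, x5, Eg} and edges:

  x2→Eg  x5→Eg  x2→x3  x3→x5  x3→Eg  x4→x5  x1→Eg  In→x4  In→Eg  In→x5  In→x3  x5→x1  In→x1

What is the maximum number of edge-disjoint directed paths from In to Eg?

Assign every edge capacity 1; by Menger, the answer equals the max flow.
Path In→Eg (+1); total 1.
Path In→x1→Eg (+1); total 2.
Path In→x3→Eg (+1); total 3.
Path In→x5→Eg (+1); total 4.
No residual In→Eg path; max flow = 4.
Certifying cut of size 4: {In→Eg, In→x3, x1→Eg, x5→Eg}.

4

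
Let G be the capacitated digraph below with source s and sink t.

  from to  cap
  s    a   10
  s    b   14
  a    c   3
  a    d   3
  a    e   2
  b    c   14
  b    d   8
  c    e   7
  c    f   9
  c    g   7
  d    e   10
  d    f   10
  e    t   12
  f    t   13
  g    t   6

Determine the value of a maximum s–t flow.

Augment s→a→e→t: bottleneck 2, flow now 2.
Augment s→a→c→e→t: bottleneck 3, flow now 5.
Augment s→a→d→e→t: bottleneck 3, flow now 8.
Augment s→b→c→e→t: bottleneck 4, flow now 12.
Augment s→b→c→f→t: bottleneck 9, flow now 21.
Augment s→b→c→g→t: bottleneck 1, flow now 22.
No augmenting path remains; maximum flow = 22.
In the residual graph, reachable from s: {s, a}.
Min-cut edges: s→b (14), a→c (3), a→d (3), a→e (2); capacity 14 + 3 + 3 + 2 = 22.
This cut is saturated, so no flow can exceed 22.

22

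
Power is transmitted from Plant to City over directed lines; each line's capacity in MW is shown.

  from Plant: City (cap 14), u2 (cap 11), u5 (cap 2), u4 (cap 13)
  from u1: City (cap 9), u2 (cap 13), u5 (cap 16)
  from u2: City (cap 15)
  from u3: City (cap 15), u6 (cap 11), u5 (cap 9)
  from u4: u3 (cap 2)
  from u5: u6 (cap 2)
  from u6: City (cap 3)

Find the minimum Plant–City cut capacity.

29

Augment Plant→City: bottleneck 14, flow now 14.
Augment Plant→u2→City: bottleneck 11, flow now 25.
Augment Plant→u4→u3→City: bottleneck 2, flow now 27.
Augment Plant→u5→u6→City: bottleneck 2, flow now 29.
No augmenting path remains; maximum flow = 29.
By max-flow min-cut, the minimum cut capacity equals the max flow.
In the residual graph, reachable from Plant: {Plant, u4}.
Min-cut edges: Plant→u2 (11), Plant→u5 (2), Plant→City (14), u4→u3 (2); capacity 11 + 2 + 14 + 2 = 29.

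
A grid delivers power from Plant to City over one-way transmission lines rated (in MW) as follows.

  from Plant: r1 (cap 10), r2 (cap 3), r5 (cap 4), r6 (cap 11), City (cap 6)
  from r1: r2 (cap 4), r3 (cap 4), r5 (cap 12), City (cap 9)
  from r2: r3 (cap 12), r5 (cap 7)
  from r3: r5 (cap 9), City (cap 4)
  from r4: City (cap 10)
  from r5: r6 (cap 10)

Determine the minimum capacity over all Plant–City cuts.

19

Augment Plant→City: bottleneck 6, flow now 6.
Augment Plant→r1→City: bottleneck 9, flow now 15.
Augment Plant→r1→r3→City: bottleneck 1, flow now 16.
Augment Plant→r2→r3→City: bottleneck 3, flow now 19.
No augmenting path remains; maximum flow = 19.
By max-flow min-cut, the minimum cut capacity equals the max flow.
In the residual graph, reachable from Plant: {Plant, r5, r6}.
Min-cut edges: Plant→r1 (10), Plant→r2 (3), Plant→City (6); capacity 10 + 3 + 6 = 19.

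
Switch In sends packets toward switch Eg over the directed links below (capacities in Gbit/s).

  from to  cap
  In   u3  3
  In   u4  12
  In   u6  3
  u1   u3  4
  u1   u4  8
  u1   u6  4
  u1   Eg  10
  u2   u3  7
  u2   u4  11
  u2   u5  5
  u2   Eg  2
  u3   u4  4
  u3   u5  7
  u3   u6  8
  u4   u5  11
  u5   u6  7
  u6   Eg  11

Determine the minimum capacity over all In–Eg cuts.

11

Augment In→u6→Eg: bottleneck 3, flow now 3.
Augment In→u3→u6→Eg: bottleneck 3, flow now 6.
Augment In→u4→u5→u6→Eg: bottleneck 5, flow now 11.
No augmenting path remains; maximum flow = 11.
By max-flow min-cut, the minimum cut capacity equals the max flow.
In the residual graph, reachable from In: {In, u3, u4, u5, u6}.
Min-cut edges: u6→Eg (11); capacity 11 = 11.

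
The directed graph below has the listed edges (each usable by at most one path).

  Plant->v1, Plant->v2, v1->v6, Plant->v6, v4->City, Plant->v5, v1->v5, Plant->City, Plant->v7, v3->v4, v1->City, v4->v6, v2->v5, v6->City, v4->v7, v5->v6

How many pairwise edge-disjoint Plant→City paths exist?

3

Assign every edge capacity 1; by Menger, the answer equals the max flow.
Path Plant→City (+1); total 1.
Path Plant→v1→City (+1); total 2.
Path Plant→v6→City (+1); total 3.
No residual Plant→City path; max flow = 3.
Certifying cut of size 3: {Plant→City, Plant→v1, v6→City}.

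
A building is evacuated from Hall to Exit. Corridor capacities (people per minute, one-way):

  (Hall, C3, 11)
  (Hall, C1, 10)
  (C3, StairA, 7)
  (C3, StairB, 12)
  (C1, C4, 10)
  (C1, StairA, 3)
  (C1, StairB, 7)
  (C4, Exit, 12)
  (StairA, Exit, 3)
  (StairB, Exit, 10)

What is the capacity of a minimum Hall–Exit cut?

Augment Hall→C3→StairA→Exit: bottleneck 3, flow now 3.
Augment Hall→C3→StairB→Exit: bottleneck 8, flow now 11.
Augment Hall→C1→C4→Exit: bottleneck 10, flow now 21.
No augmenting path remains; maximum flow = 21.
By max-flow min-cut, the minimum cut capacity equals the max flow.
In the residual graph, reachable from Hall: {Hall}.
Min-cut edges: Hall→C3 (11), Hall→C1 (10); capacity 11 + 10 = 21.

21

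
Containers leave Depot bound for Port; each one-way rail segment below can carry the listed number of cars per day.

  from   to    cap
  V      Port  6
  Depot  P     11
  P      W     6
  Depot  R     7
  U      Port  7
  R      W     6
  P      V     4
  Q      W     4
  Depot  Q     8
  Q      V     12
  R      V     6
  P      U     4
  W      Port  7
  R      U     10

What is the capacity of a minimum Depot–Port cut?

20

Augment Depot→P→U→Port: bottleneck 4, flow now 4.
Augment Depot→P→V→Port: bottleneck 4, flow now 8.
Augment Depot→P→W→Port: bottleneck 3, flow now 11.
Augment Depot→Q→V→Port: bottleneck 2, flow now 13.
Augment Depot→Q→W→Port: bottleneck 4, flow now 17.
Augment Depot→R→U→Port: bottleneck 3, flow now 20.
No augmenting path remains; maximum flow = 20.
By max-flow min-cut, the minimum cut capacity equals the max flow.
In the residual graph, reachable from Depot: {Depot, P, Q, R, U, V, W}.
Min-cut edges: U→Port (7), V→Port (6), W→Port (7); capacity 7 + 6 + 7 = 20.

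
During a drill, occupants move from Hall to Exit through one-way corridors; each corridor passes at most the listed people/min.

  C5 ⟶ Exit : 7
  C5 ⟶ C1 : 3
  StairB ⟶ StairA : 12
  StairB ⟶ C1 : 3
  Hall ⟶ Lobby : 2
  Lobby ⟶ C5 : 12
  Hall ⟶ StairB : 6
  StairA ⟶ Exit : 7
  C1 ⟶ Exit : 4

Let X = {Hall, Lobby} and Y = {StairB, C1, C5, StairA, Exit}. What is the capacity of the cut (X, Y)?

Edges leaving {Hall, Lobby}: Hall→StairB (6), Lobby→C5 (12).
Cut capacity = 6 + 12 = 18.

18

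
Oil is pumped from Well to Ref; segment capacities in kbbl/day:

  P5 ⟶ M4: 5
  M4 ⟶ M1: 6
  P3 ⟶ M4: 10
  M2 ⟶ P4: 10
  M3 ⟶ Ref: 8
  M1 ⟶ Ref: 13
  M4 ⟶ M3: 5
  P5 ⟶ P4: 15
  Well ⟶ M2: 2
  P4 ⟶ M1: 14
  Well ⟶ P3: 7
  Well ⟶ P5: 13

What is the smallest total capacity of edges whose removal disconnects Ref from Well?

Augment Well→P3→M4→M3→Ref: bottleneck 5, flow now 5.
Augment Well→P3→M4→M1→Ref: bottleneck 2, flow now 7.
Augment Well→M2→P4→M1→Ref: bottleneck 2, flow now 9.
Augment Well→P5→P4→M1→Ref: bottleneck 9, flow now 18.
No augmenting path remains; maximum flow = 18.
By max-flow min-cut, the minimum cut capacity equals the max flow.
In the residual graph, reachable from Well: {Well, P3, M2, P5, P4, M4, M1}.
Min-cut edges: M4→M3 (5), M1→Ref (13); capacity 5 + 13 = 18.

18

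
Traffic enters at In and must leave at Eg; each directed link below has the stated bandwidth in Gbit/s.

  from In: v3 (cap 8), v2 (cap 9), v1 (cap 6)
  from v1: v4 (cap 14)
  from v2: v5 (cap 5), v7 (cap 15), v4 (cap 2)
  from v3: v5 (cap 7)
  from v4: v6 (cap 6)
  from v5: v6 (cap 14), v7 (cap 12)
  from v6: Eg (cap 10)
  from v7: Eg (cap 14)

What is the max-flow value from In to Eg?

Augment In→v2→v7→Eg: bottleneck 9, flow now 9.
Augment In→v1→v4→v6→Eg: bottleneck 6, flow now 15.
Augment In→v3→v5→v6→Eg: bottleneck 4, flow now 19.
Augment In→v3→v5→v7→Eg: bottleneck 3, flow now 22.
No augmenting path remains; maximum flow = 22.
In the residual graph, reachable from In: {In, v3}.
Min-cut edges: In→v1 (6), In→v2 (9), v3→v5 (7); capacity 6 + 9 + 7 = 22.
This cut is saturated, so no flow can exceed 22.

22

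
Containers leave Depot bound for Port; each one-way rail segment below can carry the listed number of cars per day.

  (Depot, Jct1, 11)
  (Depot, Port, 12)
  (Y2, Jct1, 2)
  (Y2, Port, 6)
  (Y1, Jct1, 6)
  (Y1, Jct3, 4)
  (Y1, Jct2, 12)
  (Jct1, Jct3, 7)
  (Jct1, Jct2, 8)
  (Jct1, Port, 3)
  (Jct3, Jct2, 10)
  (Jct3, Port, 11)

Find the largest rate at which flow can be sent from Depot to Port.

22

Augment Depot→Port: bottleneck 12, flow now 12.
Augment Depot→Jct1→Port: bottleneck 3, flow now 15.
Augment Depot→Jct1→Jct3→Port: bottleneck 7, flow now 22.
No augmenting path remains; maximum flow = 22.
In the residual graph, reachable from Depot: {Depot, Jct1, Jct2}.
Min-cut edges: Depot→Port (12), Jct1→Jct3 (7), Jct1→Port (3); capacity 12 + 7 + 3 = 22.
This cut is saturated, so no flow can exceed 22.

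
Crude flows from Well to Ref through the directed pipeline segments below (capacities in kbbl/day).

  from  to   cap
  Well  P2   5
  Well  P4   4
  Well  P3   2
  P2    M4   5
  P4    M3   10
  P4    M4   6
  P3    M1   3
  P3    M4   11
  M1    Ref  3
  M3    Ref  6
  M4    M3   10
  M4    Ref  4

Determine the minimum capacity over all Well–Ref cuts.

11

Augment Well→P2→M4→Ref: bottleneck 4, flow now 4.
Augment Well→P4→M3→Ref: bottleneck 4, flow now 8.
Augment Well→P3→M1→Ref: bottleneck 2, flow now 10.
Augment Well→P2→M4→M3→Ref: bottleneck 1, flow now 11.
No augmenting path remains; maximum flow = 11.
By max-flow min-cut, the minimum cut capacity equals the max flow.
In the residual graph, reachable from Well: {Well}.
Min-cut edges: Well→P2 (5), Well→P4 (4), Well→P3 (2); capacity 5 + 4 + 2 = 11.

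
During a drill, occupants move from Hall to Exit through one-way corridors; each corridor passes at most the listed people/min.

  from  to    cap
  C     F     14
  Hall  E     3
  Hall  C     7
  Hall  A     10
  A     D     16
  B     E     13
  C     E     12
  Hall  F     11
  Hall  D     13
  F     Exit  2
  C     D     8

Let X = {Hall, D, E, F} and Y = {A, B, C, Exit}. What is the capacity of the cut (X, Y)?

Edges leaving {Hall, D, E, F}: Hall→A (10), Hall→C (7), F→Exit (2).
Cut capacity = 10 + 7 + 2 = 19.

19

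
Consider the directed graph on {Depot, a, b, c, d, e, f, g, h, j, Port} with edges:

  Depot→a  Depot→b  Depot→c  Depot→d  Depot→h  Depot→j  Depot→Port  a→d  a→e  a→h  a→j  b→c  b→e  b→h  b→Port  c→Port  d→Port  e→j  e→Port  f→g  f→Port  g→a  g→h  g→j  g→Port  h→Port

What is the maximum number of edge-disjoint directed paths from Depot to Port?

6

Assign every edge capacity 1; by Menger, the answer equals the max flow.
Path Depot→Port (+1); total 1.
Path Depot→b→Port (+1); total 2.
Path Depot→c→Port (+1); total 3.
Path Depot→d→Port (+1); total 4.
Path Depot→h→Port (+1); total 5.
Path Depot→a→e→Port (+1); total 6.
No residual Depot→Port path; max flow = 6.
Certifying cut of size 6: {Depot→Port, Depot→a, Depot→b, Depot→c, Depot→d, Depot→h}.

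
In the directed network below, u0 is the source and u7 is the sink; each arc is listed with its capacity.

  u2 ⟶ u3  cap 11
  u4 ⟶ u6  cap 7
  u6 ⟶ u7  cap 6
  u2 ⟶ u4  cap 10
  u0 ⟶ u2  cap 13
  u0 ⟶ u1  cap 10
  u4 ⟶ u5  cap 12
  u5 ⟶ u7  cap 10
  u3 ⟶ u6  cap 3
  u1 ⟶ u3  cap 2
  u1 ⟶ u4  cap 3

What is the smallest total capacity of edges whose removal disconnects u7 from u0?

16

Augment u0→u1→u3→u6→u7: bottleneck 2, flow now 2.
Augment u0→u1→u4→u5→u7: bottleneck 3, flow now 5.
Augment u0→u2→u3→u6→u7: bottleneck 1, flow now 6.
Augment u0→u2→u4→u5→u7: bottleneck 7, flow now 13.
Augment u0→u2→u4→u6→u7: bottleneck 3, flow now 16.
No augmenting path remains; maximum flow = 16.
By max-flow min-cut, the minimum cut capacity equals the max flow.
In the residual graph, reachable from u0: {u0, u1, u2, u3}.
Min-cut edges: u1→u4 (3), u2→u4 (10), u3→u6 (3); capacity 3 + 10 + 3 = 16.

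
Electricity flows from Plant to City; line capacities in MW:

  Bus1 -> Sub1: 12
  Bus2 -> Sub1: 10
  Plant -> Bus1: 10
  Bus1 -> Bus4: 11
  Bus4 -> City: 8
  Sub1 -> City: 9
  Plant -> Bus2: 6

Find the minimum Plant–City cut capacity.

Augment Plant→Bus1→Sub1→City: bottleneck 9, flow now 9.
Augment Plant→Bus1→Bus4→City: bottleneck 1, flow now 10.
Augment Plant→Bus2→Sub1→Bus1→Bus4→City: bottleneck 6, flow now 16. (uses reverse residual edge)
No augmenting path remains; maximum flow = 16.
By max-flow min-cut, the minimum cut capacity equals the max flow.
In the residual graph, reachable from Plant: {Plant}.
Min-cut edges: Plant→Bus1 (10), Plant→Bus2 (6); capacity 10 + 6 = 16.

16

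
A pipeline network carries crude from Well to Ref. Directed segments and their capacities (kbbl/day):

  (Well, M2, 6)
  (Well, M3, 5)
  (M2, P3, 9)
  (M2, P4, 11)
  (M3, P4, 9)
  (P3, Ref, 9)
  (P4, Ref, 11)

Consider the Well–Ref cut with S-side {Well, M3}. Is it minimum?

No — its capacity is 15, but the minimum cut has capacity 11.

Given cut capacity: 6 + 9 = 15.
Augment Well→M2→P3→Ref: bottleneck 6, flow now 6.
Augment Well→M3→P4→Ref: bottleneck 5, flow now 11.
No augmenting path remains; maximum flow = 11.
In the residual graph, reachable from Well: {Well}.
Min-cut edges: Well→M2 (6), Well→M3 (5); capacity 6 + 5 = 11.
Cut capacity 15 exceeds the max flow 11, so it is not minimum.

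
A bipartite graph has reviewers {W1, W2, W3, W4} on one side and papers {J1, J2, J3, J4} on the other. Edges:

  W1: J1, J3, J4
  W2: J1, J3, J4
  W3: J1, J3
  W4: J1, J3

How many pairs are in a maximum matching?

3

Unit-capacity flow: source→left, listed edges, right→sink; max matching = max flow.
Augmenting path W1→J1 (+1); matched 1.
Augmenting path W2→J3 (+1); matched 2.
Augmenting path W3→J1→W1→J4 (+1); matched 3.
No augmenting path remains; maximum matching = 3.
König certificate: {J1, J3, J4} is a vertex cover of size 3 (every listed pair touches it), so no matching can be larger.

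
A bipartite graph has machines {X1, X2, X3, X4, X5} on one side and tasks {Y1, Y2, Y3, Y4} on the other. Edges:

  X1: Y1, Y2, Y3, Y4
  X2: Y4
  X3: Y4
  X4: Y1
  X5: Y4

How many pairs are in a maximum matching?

Unit-capacity flow: source→left, listed edges, right→sink; max matching = max flow.
Augmenting path X1→Y1 (+1); matched 1.
Augmenting path X2→Y4 (+1); matched 2.
Augmenting path X4→Y1→X1→Y2 (+1); matched 3.
No augmenting path remains; maximum matching = 3.
König certificate: {X1, X4, Y4} is a vertex cover of size 3 (every listed pair touches it), so no matching can be larger.

3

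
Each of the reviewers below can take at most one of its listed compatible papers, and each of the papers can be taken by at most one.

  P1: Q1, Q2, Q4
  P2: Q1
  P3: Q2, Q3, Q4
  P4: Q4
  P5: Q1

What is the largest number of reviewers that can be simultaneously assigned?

4

Unit-capacity flow: source→left, listed edges, right→sink; max matching = max flow.
Augmenting path P1→Q1 (+1); matched 1.
Augmenting path P3→Q2 (+1); matched 2.
Augmenting path P4→Q4 (+1); matched 3.
Augmenting path P2→Q1→P1→Q2→P3→Q3 (+1); matched 4.
No augmenting path remains; maximum matching = 4.
König certificate: {P1, P3, P4, Q1} is a vertex cover of size 4 (every listed pair touches it), so no matching can be larger.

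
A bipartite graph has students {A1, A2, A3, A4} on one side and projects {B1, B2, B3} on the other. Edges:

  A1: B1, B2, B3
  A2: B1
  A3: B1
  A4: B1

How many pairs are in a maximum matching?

2

Unit-capacity flow: source→left, listed edges, right→sink; max matching = max flow.
Augmenting path A1→B1 (+1); matched 1.
Augmenting path A2→B1→A1→B2 (+1); matched 2.
No augmenting path remains; maximum matching = 2.
König certificate: {A1, B1} is a vertex cover of size 2 (every listed pair touches it), so no matching can be larger.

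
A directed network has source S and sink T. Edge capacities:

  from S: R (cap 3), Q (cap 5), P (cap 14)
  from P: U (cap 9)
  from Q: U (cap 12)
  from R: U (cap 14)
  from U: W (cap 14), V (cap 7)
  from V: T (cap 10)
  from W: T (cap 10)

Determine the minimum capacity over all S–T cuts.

Augment S→P→U→V→T: bottleneck 7, flow now 7.
Augment S→P→U→W→T: bottleneck 2, flow now 9.
Augment S→Q→U→W→T: bottleneck 5, flow now 14.
Augment S→R→U→W→T: bottleneck 3, flow now 17.
No augmenting path remains; maximum flow = 17.
By max-flow min-cut, the minimum cut capacity equals the max flow.
In the residual graph, reachable from S: {S, P}.
Min-cut edges: S→Q (5), S→R (3), P→U (9); capacity 5 + 3 + 9 = 17.

17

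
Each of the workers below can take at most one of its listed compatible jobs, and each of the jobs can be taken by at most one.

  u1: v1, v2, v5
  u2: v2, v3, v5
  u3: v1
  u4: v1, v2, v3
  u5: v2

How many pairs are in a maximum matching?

4

Unit-capacity flow: source→left, listed edges, right→sink; max matching = max flow.
Augmenting path u1→v1 (+1); matched 1.
Augmenting path u2→v2 (+1); matched 2.
Augmenting path u4→v3 (+1); matched 3.
Augmenting path u3→v1→u1→v5 (+1); matched 4.
No augmenting path remains; maximum matching = 4.
König certificate: {v1, v2, v3, v5} is a vertex cover of size 4 (every listed pair touches it), so no matching can be larger.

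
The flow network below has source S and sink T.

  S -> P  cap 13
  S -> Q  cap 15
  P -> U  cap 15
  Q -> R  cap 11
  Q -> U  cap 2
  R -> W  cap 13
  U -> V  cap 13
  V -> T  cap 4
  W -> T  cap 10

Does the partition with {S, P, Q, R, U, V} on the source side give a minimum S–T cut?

No — its capacity is 17, but the minimum cut has capacity 14.

Given cut capacity: 13 + 4 = 17.
Augment S→P→U→V→T: bottleneck 4, flow now 4.
Augment S→Q→R→W→T: bottleneck 10, flow now 14.
No augmenting path remains; maximum flow = 14.
In the residual graph, reachable from S: {S, P, Q, R, U, V, W}.
Min-cut edges: V→T (4), W→T (10); capacity 4 + 10 = 14.
Cut capacity 17 exceeds the max flow 14, so it is not minimum.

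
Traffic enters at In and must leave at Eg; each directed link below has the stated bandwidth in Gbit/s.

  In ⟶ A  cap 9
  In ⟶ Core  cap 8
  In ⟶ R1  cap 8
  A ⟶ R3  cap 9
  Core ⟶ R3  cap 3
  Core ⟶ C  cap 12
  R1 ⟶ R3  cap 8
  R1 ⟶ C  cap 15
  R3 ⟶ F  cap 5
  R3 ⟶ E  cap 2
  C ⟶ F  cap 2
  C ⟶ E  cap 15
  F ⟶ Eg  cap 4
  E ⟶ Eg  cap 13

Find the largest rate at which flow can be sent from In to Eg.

Augment In→A→R3→F→Eg: bottleneck 4, flow now 4.
Augment In→A→R3→E→Eg: bottleneck 2, flow now 6.
Augment In→Core→C→E→Eg: bottleneck 8, flow now 14.
Augment In→R1→C→E→Eg: bottleneck 3, flow now 17.
No augmenting path remains; maximum flow = 17.
In the residual graph, reachable from In: {In, A, Core, R1, R3, C, F, E}.
Min-cut edges: F→Eg (4), E→Eg (13); capacity 4 + 13 = 17.
This cut is saturated, so no flow can exceed 17.

17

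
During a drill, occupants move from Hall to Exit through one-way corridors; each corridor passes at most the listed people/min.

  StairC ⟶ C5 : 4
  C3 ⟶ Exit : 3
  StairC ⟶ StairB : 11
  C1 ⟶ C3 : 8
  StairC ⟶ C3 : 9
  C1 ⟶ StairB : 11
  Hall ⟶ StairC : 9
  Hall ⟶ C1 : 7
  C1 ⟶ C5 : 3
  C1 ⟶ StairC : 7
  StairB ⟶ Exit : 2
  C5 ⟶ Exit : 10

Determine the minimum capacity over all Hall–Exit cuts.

Augment Hall→C1→C5→Exit: bottleneck 3, flow now 3.
Augment Hall→C1→C3→Exit: bottleneck 3, flow now 6.
Augment Hall→C1→StairB→Exit: bottleneck 1, flow now 7.
Augment Hall→StairC→C5→Exit: bottleneck 4, flow now 11.
Augment Hall→StairC→StairB→Exit: bottleneck 1, flow now 12.
No augmenting path remains; maximum flow = 12.
By max-flow min-cut, the minimum cut capacity equals the max flow.
In the residual graph, reachable from Hall: {Hall, C1, StairC, C3, StairB}.
Min-cut edges: C1→C5 (3), StairC→C5 (4), C3→Exit (3), StairB→Exit (2); capacity 3 + 4 + 3 + 2 = 12.

12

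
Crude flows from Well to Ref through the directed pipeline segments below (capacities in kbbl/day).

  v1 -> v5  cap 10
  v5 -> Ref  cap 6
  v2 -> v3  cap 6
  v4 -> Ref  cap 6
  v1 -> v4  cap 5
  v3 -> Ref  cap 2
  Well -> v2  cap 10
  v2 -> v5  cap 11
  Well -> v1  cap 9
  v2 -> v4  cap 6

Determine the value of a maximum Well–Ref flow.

Augment Well→v1→v4→Ref: bottleneck 5, flow now 5.
Augment Well→v1→v5→Ref: bottleneck 4, flow now 9.
Augment Well→v2→v3→Ref: bottleneck 2, flow now 11.
Augment Well→v2→v4→Ref: bottleneck 1, flow now 12.
Augment Well→v2→v5→Ref: bottleneck 2, flow now 14.
No augmenting path remains; maximum flow = 14.
In the residual graph, reachable from Well: {Well, v1, v2, v3, v4, v5}.
Min-cut edges: v3→Ref (2), v4→Ref (6), v5→Ref (6); capacity 2 + 6 + 6 = 14.
This cut is saturated, so no flow can exceed 14.

14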